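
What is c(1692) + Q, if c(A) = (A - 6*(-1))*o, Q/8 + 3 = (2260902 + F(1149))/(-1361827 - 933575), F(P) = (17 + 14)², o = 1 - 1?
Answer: -36592276/1147701 ≈ -31.883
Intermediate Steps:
o = 0
F(P) = 961 (F(P) = 31² = 961)
Q = -36592276/1147701 (Q = -24 + 8*((2260902 + 961)/(-1361827 - 933575)) = -24 + 8*(2261863/(-2295402)) = -24 + 8*(2261863*(-1/2295402)) = -24 + 8*(-2261863/2295402) = -24 - 9047452/1147701 = -36592276/1147701 ≈ -31.883)
c(A) = 0 (c(A) = (A - 6*(-1))*0 = (A + 6)*0 = (6 + A)*0 = 0)
c(1692) + Q = 0 - 36592276/1147701 = -36592276/1147701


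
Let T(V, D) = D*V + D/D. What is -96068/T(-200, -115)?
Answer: -96068/23001 ≈ -4.1767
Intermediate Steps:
T(V, D) = 1 + D*V (T(V, D) = D*V + 1 = 1 + D*V)
-96068/T(-200, -115) = -96068/(1 - 115*(-200)) = -96068/(1 + 23000) = -96068/23001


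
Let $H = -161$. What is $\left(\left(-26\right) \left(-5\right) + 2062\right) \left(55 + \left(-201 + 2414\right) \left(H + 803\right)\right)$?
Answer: $3114395792$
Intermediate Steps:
$\left(\left(-26\right) \left(-5\right) + 2062\right) \left(55 + \left(-201 + 2414\right) \left(H + 803\right)\right) = \left(\left(-26\right) \left(-5\right) + 2062\right) \left(55 + \left(-201 + 2414\right) \left(-161 + 803\right)\right) = \left(130 + 2062\right) \left(55 + 2213 \cdot 642\right) = 2192 \left(55 + 1420746\right) = 2192 \cdot 1420801 = 3114395792$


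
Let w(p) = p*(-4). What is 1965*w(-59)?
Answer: 463740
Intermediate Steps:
w(p) = -4*p
1965*w(-59) = 1965*(-4*(-59)) = 1965*236 = 463740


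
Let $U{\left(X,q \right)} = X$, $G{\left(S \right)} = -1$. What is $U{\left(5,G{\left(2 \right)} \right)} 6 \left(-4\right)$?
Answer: $-120$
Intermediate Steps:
$U{\left(5,G{\left(2 \right)} \right)} 6 \left(-4\right) = 5 \cdot 6 \left(-4\right) = 30 \left(-4\right) = -120$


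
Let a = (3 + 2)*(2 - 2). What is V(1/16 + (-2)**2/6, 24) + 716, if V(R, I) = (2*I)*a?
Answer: 716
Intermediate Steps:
a = 0 (a = 5*0 = 0)
V(R, I) = 0 (V(R, I) = (2*I)*0 = 0)
V(1/16 + (-2)**2/6, 24) + 716 = 0 + 716 = 716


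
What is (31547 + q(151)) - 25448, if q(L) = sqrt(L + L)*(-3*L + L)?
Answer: 6099 - 302*sqrt(302) ≈ 850.80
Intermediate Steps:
q(L) = -2*sqrt(2)*L**(3/2) (q(L) = sqrt(2*L)*(-2*L) = (sqrt(2)*sqrt(L))*(-2*L) = -2*sqrt(2)*L**(3/2))
(31547 + q(151)) - 25448 = (31547 - 2*sqrt(2)*151**(3/2)) - 25448 = (31547 - 2*sqrt(2)*151*sqrt(151)) - 25448 = (31547 - 302*sqrt(302)) - 25448 = 6099 - 302*sqrt(302)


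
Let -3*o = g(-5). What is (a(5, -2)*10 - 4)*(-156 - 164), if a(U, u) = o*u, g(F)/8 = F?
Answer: 259840/3 ≈ 86613.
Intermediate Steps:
g(F) = 8*F
o = 40/3 (o = -8*(-5)/3 = -⅓*(-40) = 40/3 ≈ 13.333)
a(U, u) = 40*u/3
(a(5, -2)*10 - 4)*(-156 - 164) = (((40/3)*(-2))*10 - 4)*(-156 - 164) = (-80/3*10 - 4)*(-320) = (-800/3 - 4)*(-320) = -812/3*(-320) = 259840/3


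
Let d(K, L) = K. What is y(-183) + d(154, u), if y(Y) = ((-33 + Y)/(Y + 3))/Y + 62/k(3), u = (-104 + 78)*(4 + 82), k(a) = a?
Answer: 159814/915 ≈ 174.66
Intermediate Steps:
u = -2236 (u = -26*86 = -2236)
y(Y) = 62/3 + (-33 + Y)/(Y*(3 + Y)) (y(Y) = ((-33 + Y)/(Y + 3))/Y + 62/3 = ((-33 + Y)/(3 + Y))/Y + 62*(1/3) = ((-33 + Y)/(3 + Y))/Y + 62/3 = (-33 + Y)/(Y*(3 + Y)) + 62/3 = 62/3 + (-33 + Y)/(Y*(3 + Y)))
y(-183) + d(154, u) = (1/3)*(-99 + 62*(-183)**2 + 189*(-183))/(-183*(3 - 183)) + 154 = (1/3)*(-1/183)*(-99 + 62*33489 - 34587)/(-180) + 154 = (1/3)*(-1/183)*(-1/180)*(-99 + 2076318 - 34587) + 154 = (1/3)*(-1/183)*(-1/180)*2041632 + 154 = 18904/915 + 154 = 159814/915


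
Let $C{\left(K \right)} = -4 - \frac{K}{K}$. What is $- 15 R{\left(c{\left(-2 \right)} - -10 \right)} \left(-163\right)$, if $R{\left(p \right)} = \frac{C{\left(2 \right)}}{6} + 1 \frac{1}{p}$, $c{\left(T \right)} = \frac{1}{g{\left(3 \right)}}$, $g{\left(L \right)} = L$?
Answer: $- \frac{111655}{62} \approx -1800.9$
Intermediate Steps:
$C{\left(K \right)} = -5$ ($C{\left(K \right)} = -4 - 1 = -5$)
$c{\left(T \right)} = \frac{1}{3}$
$R{\left(p \right)} = - \frac{5}{6} + \frac{1}{p}$ ($R{\left(p \right)} = - \frac{5}{6} + 1 \frac{1}{p} = \left(-5\right) \frac{1}{6} + \frac{1}{p} = - \frac{5}{6} + \frac{1}{p}$)
$- 15 R{\left(c{\left(-2 \right)} - -10 \right)} \left(-163\right) = - 15 \left(- \frac{5}{6} + \frac{1}{\frac{1}{3} - -10}\right) \left(-163\right) = - 15 \left(- \frac{5}{6} + \frac{1}{\frac{1}{3} + 10}\right) \left(-163\right) = - 15 \left(- \frac{5}{6} + \frac{1}{\frac{31}{3}}\right) \left(-163\right) = - 15 \left(- \frac{5}{6} + \frac{3}{31}\right) \left(-163\right) = \left(-15\right) \left(- \frac{137}{186}\right) \left(-163\right) = \frac{685}{62} \left(-163\right) = - \frac{111655}{62}$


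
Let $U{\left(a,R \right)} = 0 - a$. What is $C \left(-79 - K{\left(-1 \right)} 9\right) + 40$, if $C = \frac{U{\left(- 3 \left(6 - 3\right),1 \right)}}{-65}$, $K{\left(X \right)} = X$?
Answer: $\frac{646}{13} \approx 49.692$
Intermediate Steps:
$U{\left(a,R \right)} = - a$
$C = - \frac{9}{65}$ ($C = \frac{\left(-1\right) \left(- 3 \left(6 - 3\right)\right)}{-65} = - \left(-3\right) 3 \left(- \frac{1}{65}\right) = \left(-1\right) \left(-9\right) \left(- \frac{1}{65}\right) = 9 \left(- \frac{1}{65}\right) = - \frac{9}{65} \approx -0.13846$)
$C \left(-79 - K{\left(-1 \right)} 9\right) + 40 = - \frac{9 \left(-79 - \left(-1\right) 9\right)}{65} + 40 = - \frac{9 \left(-79 - -9\right)}{65} + 40 = - \frac{9 \left(-79 + 9\right)}{65} + 40 = \left(- \frac{9}{65}\right) \left(-70\right) + 40 = \frac{126}{13} + 40 = \frac{646}{13}$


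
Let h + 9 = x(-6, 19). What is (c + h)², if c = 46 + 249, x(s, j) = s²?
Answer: 103684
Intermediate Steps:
h = 27 (h = -9 + (-6)² = -9 + 36 = 27)
c = 295
(c + h)² = (295 + 27)² = 322² = 103684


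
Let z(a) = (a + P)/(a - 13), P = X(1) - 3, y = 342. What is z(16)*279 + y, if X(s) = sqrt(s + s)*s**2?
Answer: 1551 + 93*sqrt(2) ≈ 1682.5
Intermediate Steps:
X(s) = sqrt(2)*s**(5/2) (X(s) = sqrt(2*s)*s**2 = (sqrt(2)*sqrt(s))*s**2 = sqrt(2)*s**(5/2))
P = -3 + sqrt(2) (P = sqrt(2)*1**(5/2) - 3 = sqrt(2)*1 - 3 = sqrt(2) - 3 = -3 + sqrt(2) ≈ -1.5858)
z(a) = (-3 + a + sqrt(2))/(-13 + a) (z(a) = (a + (-3 + sqrt(2)))/(a - 13) = (-3 + a + sqrt(2))/(-13 + a))
z(16)*279 + y = ((-3 + 16 + sqrt(2))/(-13 + 16))*279 + 342 = ((13 + sqrt(2))/3)*279 + 342 = (13/3 + sqrt(2)/3)*279 + 342 = (1209 + 93*sqrt(2)) + 342 = 1551 + 93*sqrt(2)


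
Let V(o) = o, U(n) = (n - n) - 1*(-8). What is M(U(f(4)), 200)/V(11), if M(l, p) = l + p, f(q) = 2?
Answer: 208/11 ≈ 18.909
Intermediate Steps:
U(n) = 8 (U(n) = 0 + 8 = 8)
M(U(f(4)), 200)/V(11) = (8 + 200)/11 = 208*(1/11) = 208/11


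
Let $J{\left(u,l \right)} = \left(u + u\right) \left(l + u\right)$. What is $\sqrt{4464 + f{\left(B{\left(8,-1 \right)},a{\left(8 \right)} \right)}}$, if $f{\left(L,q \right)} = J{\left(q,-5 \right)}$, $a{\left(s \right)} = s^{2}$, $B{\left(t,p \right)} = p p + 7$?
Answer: $4 \sqrt{751} \approx 109.62$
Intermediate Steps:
$B{\left(t,p \right)} = 7 + p^{2}$ ($B{\left(t,p \right)} = p^{2} + 7 = 7 + p^{2}$)
$J{\left(u,l \right)} = 2 u \left(l + u\right)$
$f{\left(L,q \right)} = 2 q \left(-5 + q\right)$
$\sqrt{4464 + f{\left(B{\left(8,-1 \right)},a{\left(8 \right)} \right)}} = \sqrt{4464 + 2 \cdot 8^{2} \left(-5 + 8^{2}\right)} = \sqrt{4464 + 2 \cdot 64 \left(-5 + 64\right)} = \sqrt{4464 + 2 \cdot 64 \cdot 59} = \sqrt{4464 + 7552} = \sqrt{12016} = 4 \sqrt{751}$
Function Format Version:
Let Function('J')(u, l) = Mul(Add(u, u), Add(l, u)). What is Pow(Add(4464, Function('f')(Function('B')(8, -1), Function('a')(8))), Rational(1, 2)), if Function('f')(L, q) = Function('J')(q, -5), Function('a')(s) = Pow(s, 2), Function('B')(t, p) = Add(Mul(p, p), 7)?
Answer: Mul(4, Pow(751, Rational(1, 2))) ≈ 109.62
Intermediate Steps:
Function('B')(t, p) = Add(7, Pow(p, 2)) (Function('B')(t, p) = Add(Pow(p, 2), 7) = Add(7, Pow(p, 2)))
Function('J')(u, l) = Mul(2, u, Add(l, u)) (Function('J')(u, l) = Mul(Mul(2, u), Add(l, u)) = Mul(2, u, Add(l, u)))
Function('f')(L, q) = Mul(2, q, Add(-5, q))
Pow(Add(4464, Function('f')(Function('B')(8, -1), Function('a')(8))), Rational(1, 2)) = Pow(Add(4464, Mul(2, Pow(8, 2), Add(-5, Pow(8, 2)))), Rational(1, 2)) = Pow(Add(4464, Mul(2, 64, Add(-5, 64))), Rational(1, 2)) = Pow(Add(4464, Mul(2, 64, 59)), Rational(1, 2)) = Pow(Add(4464, 7552), Rational(1, 2)) = Pow(12016, Rational(1, 2)) = Mul(4, Pow(751, Rational(1, 2)))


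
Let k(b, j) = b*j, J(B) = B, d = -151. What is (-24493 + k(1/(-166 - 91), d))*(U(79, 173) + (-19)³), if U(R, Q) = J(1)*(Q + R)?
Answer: 41588091850/257 ≈ 1.6182e+8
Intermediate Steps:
U(R, Q) = Q + R (U(R, Q) = 1*(Q + R) = Q + R)
(-24493 + k(1/(-166 - 91), d))*(U(79, 173) + (-19)³) = (-24493 - 151/(-166 - 91))*((173 + 79) + (-19)³) = (-24493 - 151/(-257))*(252 - 6859) = (-24493 - 1/257*(-151))*(-6607) = (-24493 + 151/257)*(-6607) = -6294550/257*(-6607) = 41588091850/257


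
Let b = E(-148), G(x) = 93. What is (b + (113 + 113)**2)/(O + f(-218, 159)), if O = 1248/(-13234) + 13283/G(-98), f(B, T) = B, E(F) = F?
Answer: -2410778736/3562883 ≈ -676.64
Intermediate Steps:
O = 6756583/47337 (O = 1248/(-13234) + 13283/93 = 1248*(-1/13234) + 13283*(1/93) = -48/509 + 13283/93 = 6756583/47337 ≈ 142.73)
b = -148
(b + (113 + 113)**2)/(O + f(-218, 159)) = (-148 + (113 + 113)**2)/(6756583/47337 - 218) = (-148 + 226**2)/(-3562883/47337) = (-148 + 51076)*(-47337/3562883) = 50928*(-47337/3562883) = -2410778736/3562883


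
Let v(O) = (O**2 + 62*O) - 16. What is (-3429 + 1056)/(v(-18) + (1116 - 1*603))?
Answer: 2373/295 ≈ 8.0441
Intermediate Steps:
v(O) = -16 + O**2 + 62*O
(-3429 + 1056)/(v(-18) + (1116 - 1*603)) = (-3429 + 1056)/((-16 + (-18)**2 + 62*(-18)) + (1116 - 1*603)) = -2373/((-16 + 324 - 1116) + (1116 - 603)) = -2373/(-808 + 513) = -2373/(-295) = -2373*(-1/295) = 2373/295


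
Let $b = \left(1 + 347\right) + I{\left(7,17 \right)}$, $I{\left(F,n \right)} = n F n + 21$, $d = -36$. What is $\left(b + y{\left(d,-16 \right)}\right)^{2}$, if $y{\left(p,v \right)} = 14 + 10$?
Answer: $5837056$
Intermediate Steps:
$I{\left(F,n \right)} = 21 + F n^{2}$ ($I{\left(F,n \right)} = F n n + 21 = F n^{2} + 21 = 21 + F n^{2}$)
$b = 2392$ ($b = \left(1 + 347\right) + \left(21 + 7 \cdot 17^{2}\right) = 348 + \left(21 + 7 \cdot 289\right) = 348 + \left(21 + 2023\right) = 348 + 2044 = 2392$)
$y{\left(p,v \right)} = 24$
$\left(b + y{\left(d,-16 \right)}\right)^{2} = \left(2392 + 24\right)^{2} = 2416^{2} = 5837056$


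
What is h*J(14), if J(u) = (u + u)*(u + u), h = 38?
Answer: 29792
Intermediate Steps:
J(u) = 4*u² (J(u) = (2*u)*(2*u) = 4*u²)
h*J(14) = 38*(4*14²) = 38*(4*196) = 38*784 = 29792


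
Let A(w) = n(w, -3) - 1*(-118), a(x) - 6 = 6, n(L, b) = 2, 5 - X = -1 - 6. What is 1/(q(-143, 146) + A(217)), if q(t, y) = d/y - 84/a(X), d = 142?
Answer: 73/8320 ≈ 0.0087740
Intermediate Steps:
X = 12 (X = 5 - (-1 - 6) = 5 - 1*(-7) = 5 + 7 = 12)
a(x) = 12 (a(x) = 6 + 6 = 12)
q(t, y) = -7 + 142/y (q(t, y) = 142/y - 84/12 = 142/y - 84*1/12 = 142/y - 7 = -7 + 142/y)
A(w) = 120 (A(w) = 2 - 1*(-118) = 2 + 118 = 120)
1/(q(-143, 146) + A(217)) = 1/((-7 + 142/146) + 120) = 1/((-7 + 142*(1/146)) + 120) = 1/((-7 + 71/73) + 120) = 1/(-440/73 + 120) = 1/(8320/73) = 73/8320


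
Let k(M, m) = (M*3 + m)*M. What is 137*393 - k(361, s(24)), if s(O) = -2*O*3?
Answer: -285138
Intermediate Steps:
s(O) = -6*O
k(M, m) = M*(m + 3*M) (k(M, m) = (3*M + m)*M = (m + 3*M)*M = M*(m + 3*M))
137*393 - k(361, s(24)) = 137*393 - 361*(-6*24 + 3*361) = 53841 - 361*(-144 + 1083) = 53841 - 361*939 = 53841 - 1*338979 = 53841 - 338979 = -285138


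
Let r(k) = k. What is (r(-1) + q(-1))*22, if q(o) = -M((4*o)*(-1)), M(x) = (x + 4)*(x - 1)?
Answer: -550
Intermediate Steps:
M(x) = (-1 + x)*(4 + x) (M(x) = (4 + x)*(-1 + x) = (-1 + x)*(4 + x))
q(o) = 4 - 16*o² + 12*o (q(o) = -(-4 + ((4*o)*(-1))² + 3*((4*o)*(-1))) = -(-4 + (-4*o)² + 3*(-4*o)) = -(-4 + 16*o² - 12*o) = -(-4 - 12*o + 16*o²) = 4 - 16*o² + 12*o)
(r(-1) + q(-1))*22 = (-1 + (4 - 16*(-1)² + 12*(-1)))*22 = (-1 + (4 - 16*1 - 12))*22 = (-1 + (4 - 16 - 12))*22 = (-1 - 24)*22 = -25*22 = -550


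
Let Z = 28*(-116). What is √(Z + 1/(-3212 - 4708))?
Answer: I*√1414828855/660 ≈ 56.991*I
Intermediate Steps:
Z = -3248
√(Z + 1/(-3212 - 4708)) = √(-3248 + 1/(-3212 - 4708)) = √(-3248 + 1/(-7920)) = √(-3248 - 1/7920) = √(-25724161/7920) = I*√1414828855/660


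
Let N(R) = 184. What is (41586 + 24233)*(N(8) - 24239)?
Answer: -1583276045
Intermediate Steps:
(41586 + 24233)*(N(8) - 24239) = (41586 + 24233)*(184 - 24239) = 65819*(-24055) = -1583276045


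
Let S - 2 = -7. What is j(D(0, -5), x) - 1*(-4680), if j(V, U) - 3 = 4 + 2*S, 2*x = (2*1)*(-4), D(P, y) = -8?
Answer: 4677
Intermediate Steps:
S = -5 (S = 2 - 7 = -5)
x = -4 (x = ((2*1)*(-4))/2 = (2*(-4))/2 = (1/2)*(-8) = -4)
j(V, U) = -3 (j(V, U) = 3 + (4 + 2*(-5)) = 3 + (4 - 10) = 3 - 6 = -3)
j(D(0, -5), x) - 1*(-4680) = -3 - 1*(-4680) = -3 + 4680 = 4677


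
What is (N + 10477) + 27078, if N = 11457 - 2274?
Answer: 46738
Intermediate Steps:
N = 9183
(N + 10477) + 27078 = (9183 + 10477) + 27078 = 19660 + 27078 = 46738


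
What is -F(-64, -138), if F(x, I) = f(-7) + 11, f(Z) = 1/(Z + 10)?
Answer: -34/3 ≈ -11.333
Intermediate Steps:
f(Z) = 1/(10 + Z)
F(x, I) = 34/3 (F(x, I) = 1/(10 - 7) + 11 = 1/3 + 11 = 34/3)
-F(-64, -138) = -1*34/3 = -34/3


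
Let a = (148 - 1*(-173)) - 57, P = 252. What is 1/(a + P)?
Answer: 1/516 ≈ 0.0019380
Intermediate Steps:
a = 264 (a = (148 + 173) - 57 = 321 - 57 = 264)
1/(a + P) = 1/(264 + 252) = 1/516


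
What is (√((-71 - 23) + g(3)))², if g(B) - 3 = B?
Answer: -88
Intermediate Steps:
g(B) = 3 + B
(√((-71 - 23) + g(3)))² = (√((-71 - 23) + (3 + 3)))² = (√(-94 + 6))² = (√(-88))² = (2*I*√22)² = -88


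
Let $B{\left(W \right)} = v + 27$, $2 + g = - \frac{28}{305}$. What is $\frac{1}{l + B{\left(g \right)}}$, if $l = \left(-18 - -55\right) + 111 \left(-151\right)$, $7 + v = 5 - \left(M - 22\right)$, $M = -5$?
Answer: $- \frac{1}{16672} \approx -5.9981 \cdot 10^{-5}$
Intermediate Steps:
$g = - \frac{638}{305}$ ($g = -2 - \frac{28}{305} = - \frac{638}{305} \approx -2.0918$)
$v = 25$ ($v = -7 + \left(5 - \left(-5 - 22\right)\right) = -7 + \left(5 - -27\right) = -7 + \left(5 + 27\right) = -7 + 32 = 25$)
$B{\left(W \right)} = 52$ ($B{\left(W \right)} = 25 + 27 = 52$)
$l = -16724$ ($l = \left(-18 + 55\right) - 16761 = 37 - 16761 = -16724$)
$\frac{1}{l + B{\left(g \right)}} = \frac{1}{-16724 + 52} = \frac{1}{-16672} = - \frac{1}{16672}$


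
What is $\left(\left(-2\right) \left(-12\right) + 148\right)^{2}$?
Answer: $29584$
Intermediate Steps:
$\left(\left(-2\right) \left(-12\right) + 148\right)^{2} = \left(24 + 148\right)^{2} = 172^{2} = 29584$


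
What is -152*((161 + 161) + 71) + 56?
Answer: -59680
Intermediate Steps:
-152*((161 + 161) + 71) + 56 = -152*(322 + 71) + 56 = -152*393 + 56 = -59736 + 56 = -59680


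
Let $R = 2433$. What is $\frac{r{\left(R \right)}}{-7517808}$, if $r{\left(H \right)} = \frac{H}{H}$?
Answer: $- \frac{1}{7517808} \approx -1.3302 \cdot 10^{-7}$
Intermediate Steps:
$r{\left(H \right)} = 1$
$\frac{r{\left(R \right)}}{-7517808} = 1 \frac{1}{-7517808} = 1 \left(- \frac{1}{7517808}\right) = - \frac{1}{7517808}$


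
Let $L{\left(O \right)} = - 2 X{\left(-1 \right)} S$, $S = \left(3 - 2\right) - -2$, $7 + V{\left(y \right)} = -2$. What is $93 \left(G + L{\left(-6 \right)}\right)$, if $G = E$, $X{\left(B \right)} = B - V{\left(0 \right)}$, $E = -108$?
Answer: $-14508$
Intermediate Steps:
$V{\left(y \right)} = -9$ ($V{\left(y \right)} = -7 - 2 = -9$)
$X{\left(B \right)} = 9 + B$ ($X{\left(B \right)} = B - -9 = B + 9 = 9 + B$)
$G = -108$
$S = 3$ ($S = \left(3 - 2\right) + 2 = 1 + 2 = 3$)
$L{\left(O \right)} = -48$ ($L{\left(O \right)} = - 2 \left(9 - 1\right) 3 = \left(-2\right) 8 \cdot 3 = \left(-16\right) 3 = -48$)
$93 \left(G + L{\left(-6 \right)}\right) = 93 \left(-108 - 48\right) = 93 \left(-156\right) = -14508$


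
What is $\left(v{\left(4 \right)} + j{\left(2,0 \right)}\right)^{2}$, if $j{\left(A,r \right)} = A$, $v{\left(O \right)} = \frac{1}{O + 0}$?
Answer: $\frac{81}{16} \approx 5.0625$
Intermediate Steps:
$v{\left(O \right)} = \frac{1}{O}$
$\left(v{\left(4 \right)} + j{\left(2,0 \right)}\right)^{2} = \left(\frac{1}{4} + 2\right)^{2} = \left(\frac{9}{4}\right)^{2} = \frac{81}{16}$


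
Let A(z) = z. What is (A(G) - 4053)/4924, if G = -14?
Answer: -4067/4924 ≈ -0.82595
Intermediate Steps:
(A(G) - 4053)/4924 = (-14 - 4053)/4924 = -4067*1/4924 = -4067/4924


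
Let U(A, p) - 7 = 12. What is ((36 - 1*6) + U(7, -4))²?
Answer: 2401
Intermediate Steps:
U(A, p) = 19 (U(A, p) = 7 + 12 = 19)
((36 - 1*6) + U(7, -4))² = ((36 - 1*6) + 19)² = ((36 - 6) + 19)² = (30 + 19)² = 49² = 2401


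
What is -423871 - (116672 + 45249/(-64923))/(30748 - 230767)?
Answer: -1834770224170240/4328611179 ≈ -4.2387e+5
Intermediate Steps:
-423871 - (116672 + 45249/(-64923))/(30748 - 230767) = -423871 - (116672 + 45249*(-1/64923))/(-200019) = -423871 - (116672 - 15083/21641)*(-1)/200019 = -423871 - 2524883669*(-1)/(21641*200019) = -423871 - 1*(-2524883669/4328611179) = -423871 + 2524883669/4328611179 = -1834770224170240/4328611179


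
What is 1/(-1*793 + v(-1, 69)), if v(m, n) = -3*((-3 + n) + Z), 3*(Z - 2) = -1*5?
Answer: -1/992 ≈ -0.0010081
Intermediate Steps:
Z = ⅓ (Z = 2 + (-1*5)/3 = 2 + (⅓)*(-5) = 2 - 5/3 = ⅓ ≈ 0.33333)
v(m, n) = 8 - 3*n (v(m, n) = -3*((-3 + n) + ⅓) = -3*(-8/3 + n) = 8 - 3*n)
1/(-1*793 + v(-1, 69)) = 1/(-1*793 + (8 - 3*69)) = 1/(-793 + (8 - 207)) = 1/(-793 - 199) = 1/(-992) = -1/992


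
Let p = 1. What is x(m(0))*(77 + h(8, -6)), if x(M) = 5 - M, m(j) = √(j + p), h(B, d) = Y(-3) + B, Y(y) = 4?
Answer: 356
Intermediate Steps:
h(B, d) = 4 + B
m(j) = √(1 + j) (m(j) = √(j + 1) = √(1 + j))
x(m(0))*(77 + h(8, -6)) = (5 - √(1 + 0))*(77 + (4 + 8)) = (5 - √1)*(77 + 12) = (5 - 1*1)*89 = (5 - 1)*89 = 4*89 = 356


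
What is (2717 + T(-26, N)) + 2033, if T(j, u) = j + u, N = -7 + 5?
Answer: 4722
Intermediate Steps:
N = -2
(2717 + T(-26, N)) + 2033 = (2717 + (-26 - 2)) + 2033 = (2717 - 28) + 2033 = 2689 + 2033 = 4722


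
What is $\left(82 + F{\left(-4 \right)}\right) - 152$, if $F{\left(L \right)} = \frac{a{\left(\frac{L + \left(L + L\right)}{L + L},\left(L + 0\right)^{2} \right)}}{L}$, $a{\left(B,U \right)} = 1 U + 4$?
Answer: $-75$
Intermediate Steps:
$a{\left(B,U \right)} = 4 + U$ ($a{\left(B,U \right)} = U + 4 = 4 + U$)
$F{\left(L \right)} = \frac{4 + L^{2}}{L}$ ($F{\left(L \right)} = \frac{4 + \left(L + 0\right)^{2}}{L} = \frac{4 + L^{2}}{L}$)
$\left(82 + F{\left(-4 \right)}\right) - 152 = \left(82 - \left(4 - \frac{4}{-4}\right)\right) - 152 = \left(82 + \left(-4 + 4 \left(- \frac{1}{4}\right)\right)\right) - 152 = \left(82 - 5\right) - 152 = 77 - 152 = -75$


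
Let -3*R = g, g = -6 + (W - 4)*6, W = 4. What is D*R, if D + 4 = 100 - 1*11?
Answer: 170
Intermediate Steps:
D = 85 (D = -4 + (100 - 1*11) = -4 + (100 - 11) = -4 + 89 = 85)
g = -6 (g = -6 + (4 - 4)*6 = -6 + 0*6 = -6 + 0 = -6)
R = 2 (R = -⅓*(-6) = 2)
D*R = 85*2 = 170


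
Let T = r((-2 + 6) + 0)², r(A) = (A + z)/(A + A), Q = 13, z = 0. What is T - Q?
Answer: -51/4 ≈ -12.750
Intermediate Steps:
r(A) = ½ (r(A) = (A + 0)/(A + A) = A/((2*A)) = A*(1/(2*A)) = ½)
T = ¼ (T = (½)² = ¼ ≈ 0.25000)
T - Q = ¼ - 1*13 = ¼ - 13 = -51/4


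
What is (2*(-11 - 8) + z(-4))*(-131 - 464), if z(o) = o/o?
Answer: 22015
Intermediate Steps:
z(o) = 1
(2*(-11 - 8) + z(-4))*(-131 - 464) = (2*(-11 - 8) + 1)*(-131 - 464) = (2*(-19) + 1)*(-595) = (-38 + 1)*(-595) = -37*(-595) = 22015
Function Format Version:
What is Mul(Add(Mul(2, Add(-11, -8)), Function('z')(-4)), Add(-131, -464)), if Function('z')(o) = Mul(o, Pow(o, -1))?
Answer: 22015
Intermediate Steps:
Function('z')(o) = 1
Mul(Add(Mul(2, Add(-11, -8)), Function('z')(-4)), Add(-131, -464)) = Mul(Add(Mul(2, Add(-11, -8)), 1), Add(-131, -464)) = Mul(Add(Mul(2, -19), 1), -595) = Mul(Add(-38, 1), -595) = Mul(-37, -595) = 22015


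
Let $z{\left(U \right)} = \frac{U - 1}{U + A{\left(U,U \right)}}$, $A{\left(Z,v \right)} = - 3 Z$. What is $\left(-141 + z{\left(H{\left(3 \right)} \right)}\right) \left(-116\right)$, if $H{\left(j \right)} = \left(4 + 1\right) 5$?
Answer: $\frac{410292}{25} \approx 16412.0$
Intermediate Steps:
$H{\left(j \right)} = 25$ ($H{\left(j \right)} = 5 \cdot 5 = 25$)
$z{\left(U \right)} = - \frac{-1 + U}{2 U}$ ($z{\left(U \right)} = \frac{U - 1}{U - 3 U} = \frac{-1 + U}{\left(-2\right) U} = \left(-1 + U\right) \left(- \frac{1}{2 U}\right) = - \frac{-1 + U}{2 U}$)
$\left(-141 + z{\left(H{\left(3 \right)} \right)}\right) \left(-116\right) = \left(-141 + \frac{1 - 25}{2 \cdot 25}\right) \left(-116\right) = \left(-141 + \frac{1}{2} \cdot \frac{1}{25} \left(1 - 25\right)\right) \left(-116\right) = \left(-141 + \frac{1}{2} \cdot \frac{1}{25} \left(-24\right)\right) \left(-116\right) = \left(-141 - \frac{12}{25}\right) \left(-116\right) = \left(- \frac{3537}{25}\right) \left(-116\right) = \frac{410292}{25}$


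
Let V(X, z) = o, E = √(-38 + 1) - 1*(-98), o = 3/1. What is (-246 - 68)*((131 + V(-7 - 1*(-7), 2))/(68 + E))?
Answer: -6984616/27593 + 42076*I*√37/27593 ≈ -253.13 + 9.2755*I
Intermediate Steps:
o = 3 (o = 3*1 = 3)
E = 98 + I*√37 (E = √(-37) + 98 = I*√37 + 98 = 98 + I*√37 ≈ 98.0 + 6.0828*I)
V(X, z) = 3
(-246 - 68)*((131 + V(-7 - 1*(-7), 2))/(68 + E)) = (-246 - 68)*((131 + 3)/(68 + (98 + I*√37))) = -42076/(166 + I*√37)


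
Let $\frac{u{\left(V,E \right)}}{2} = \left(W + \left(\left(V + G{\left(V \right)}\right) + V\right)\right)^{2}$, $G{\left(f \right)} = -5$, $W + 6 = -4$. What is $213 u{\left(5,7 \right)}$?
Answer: $10650$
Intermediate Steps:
$W = -10$ ($W = -6 - 4 = -10$)
$u{\left(V,E \right)} = 2 \left(-15 + 2 V\right)^{2}$ ($u{\left(V,E \right)} = 2 \left(-10 + \left(\left(V - 5\right) + V\right)\right)^{2} = 2 \left(-10 + \left(\left(-5 + V\right) + V\right)\right)^{2} = 2 \left(-10 + \left(-5 + 2 V\right)\right)^{2} = 2 \left(-15 + 2 V\right)^{2}$)
$213 u{\left(5,7 \right)} = 213 \cdot 2 \left(-15 + 2 \cdot 5\right)^{2} = 213 \cdot 2 \left(-15 + 10\right)^{2} = 213 \cdot 2 \left(-5\right)^{2} = 213 \cdot 2 \cdot 25 = 213 \cdot 50 = 10650$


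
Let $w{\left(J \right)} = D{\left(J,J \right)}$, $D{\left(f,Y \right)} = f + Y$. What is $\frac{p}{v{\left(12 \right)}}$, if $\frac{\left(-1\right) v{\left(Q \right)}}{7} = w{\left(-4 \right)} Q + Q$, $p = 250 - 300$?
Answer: $- \frac{25}{294} \approx -0.085034$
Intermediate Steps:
$D{\left(f,Y \right)} = Y + f$
$w{\left(J \right)} = 2 J$ ($w{\left(J \right)} = J + J = 2 J$)
$p = -50$ ($p = 250 - 300 = -50$)
$v{\left(Q \right)} = 49 Q$ ($v{\left(Q \right)} = - 7 \left(2 \left(-4\right) Q + Q\right) = - 7 \left(- 8 Q + Q\right) = - 7 \left(- 7 Q\right) = 49 Q$)
$\frac{p}{v{\left(12 \right)}} = - \frac{50}{49 \cdot 12} = - \frac{50}{588} = \left(-50\right) \frac{1}{588} = - \frac{25}{294}$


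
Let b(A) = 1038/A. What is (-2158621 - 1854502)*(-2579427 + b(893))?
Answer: 486522998321241/47 ≈ 1.0352e+13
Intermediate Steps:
(-2158621 - 1854502)*(-2579427 + b(893)) = (-2158621 - 1854502)*(-2579427 + 1038/893) = -4013123*(-2579427 + 1038*(1/893)) = -4013123*(-2579427 + 1038/893) = -4013123*(-2303427273/893) = 486522998321241/47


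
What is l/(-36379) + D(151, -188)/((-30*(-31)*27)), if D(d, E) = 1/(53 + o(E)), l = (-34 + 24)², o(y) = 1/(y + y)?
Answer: -25011509248/9101425000815 ≈ -0.0027481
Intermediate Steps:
o(y) = 1/(2*y)
l = 100 (l = (-10)² = 100)
D(d, E) = 1/(53 + 1/(2*E))
l/(-36379) + D(151, -188)/((-30*(-31)*27)) = 100/(-36379) + (2*(-188)/(1 + 106*(-188)))/((-30*(-31)*27)) = 100*(-1/36379) + (2*(-188)/(1 - 19928))/((930*27)) = -100/36379 + (2*(-188)/(-19927))/25110 = -100/36379 + (2*(-188)*(-1/19927))*(1/25110) = -100/36379 + (376/19927)*(1/25110) = -100/36379 + 188/250183485 = -25011509248/9101425000815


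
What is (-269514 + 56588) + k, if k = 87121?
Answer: -125805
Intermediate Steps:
(-269514 + 56588) + k = (-269514 + 56588) + 87121 = -212926 + 87121 = -125805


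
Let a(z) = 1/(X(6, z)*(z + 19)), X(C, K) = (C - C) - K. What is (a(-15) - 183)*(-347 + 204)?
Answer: 1569997/60 ≈ 26167.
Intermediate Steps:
X(C, K) = -K (X(C, K) = 0 - K = -K)
a(z) = -1/(z*(19 + z)) (a(z) = 1/((-z)*(z + 19)) = 1/((-z)*(19 + z)) = 1/(-z*(19 + z)) = -1/(z*(19 + z)))
(a(-15) - 183)*(-347 + 204) = (-1/(-15*(19 - 15)) - 183)*(-347 + 204) = (-1*(-1/15)/4 - 183)*(-143) = (-1*(-1/15)*¼ - 183)*(-143) = (1/60 - 183)*(-143) = -10979/60*(-143) = 1569997/60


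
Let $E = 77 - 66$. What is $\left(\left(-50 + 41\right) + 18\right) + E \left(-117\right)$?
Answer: $-1278$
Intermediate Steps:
$E = 11$
$\left(\left(-50 + 41\right) + 18\right) + E \left(-117\right) = \left(\left(-50 + 41\right) + 18\right) + 11 \left(-117\right) = \left(-9 + 18\right) - 1287 = 9 - 1287 = -1278$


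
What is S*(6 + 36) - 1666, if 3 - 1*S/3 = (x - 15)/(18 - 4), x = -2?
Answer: -1135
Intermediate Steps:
S = 177/14 (S = 9 - 3*(-2 - 15)/(18 - 4) = 9 - (-51)/14 = 9 - 3*(-17/14) = 9 + 51/14 = 177/14 ≈ 12.643)
S*(6 + 36) - 1666 = 177*(6 + 36)/14 - 1666 = (177/14)*42 - 1666 = 531 - 1666 = -1135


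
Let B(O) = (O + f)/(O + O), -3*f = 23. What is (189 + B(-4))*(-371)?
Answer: -1695841/24 ≈ -70660.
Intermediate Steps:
f = -23/3 (f = -⅓*23 = -23/3 ≈ -7.6667)
B(O) = (-23/3 + O)/(2*O) (B(O) = (O - 23/3)/(O + O) = (-23/3 + O)/((2*O)) = (-23/3 + O)*(1/(2*O)) = (-23/3 + O)/(2*O))
(189 + B(-4))*(-371) = (189 + (⅙)*(-23 + 3*(-4))/(-4))*(-371) = (189 + (⅙)*(-¼)*(-23 - 12))*(-371) = (189 + (⅙)*(-¼)*(-35))*(-371) = (189 + 35/24)*(-371) = (4571/24)*(-371) = -1695841/24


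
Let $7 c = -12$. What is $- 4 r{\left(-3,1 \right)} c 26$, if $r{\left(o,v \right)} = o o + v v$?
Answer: $\frac{12480}{7} \approx 1782.9$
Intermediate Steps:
$c = - \frac{12}{7}$ ($c = \frac{1}{7} \left(-12\right) = - \frac{12}{7} \approx -1.7143$)
$r{\left(o,v \right)} = o^{2} + v^{2}$
$- 4 r{\left(-3,1 \right)} c 26 = - 4 \left(\left(-3\right)^{2} + 1^{2}\right) \left(- \frac{12}{7}\right) 26 = - 4 \left(9 + 1\right) \left(- \frac{12}{7}\right) 26 = \left(-4\right) 10 \left(- \frac{12}{7}\right) 26 = \left(-40\right) \left(- \frac{12}{7}\right) 26 = \frac{480}{7} \cdot 26 = \frac{12480}{7}$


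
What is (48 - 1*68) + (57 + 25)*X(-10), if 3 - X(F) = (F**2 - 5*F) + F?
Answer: -11254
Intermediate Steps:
X(F) = 3 - F**2 + 4*F (X(F) = 3 - ((F**2 - 5*F) + F) = 3 - (F**2 - 4*F) = 3 + (-F**2 + 4*F) = 3 - F**2 + 4*F)
(48 - 1*68) + (57 + 25)*X(-10) = (48 - 1*68) + (57 + 25)*(3 - 1*(-10)**2 + 4*(-10)) = (48 - 68) + 82*(3 - 1*100 - 40) = -20 + 82*(3 - 100 - 40) = -20 + 82*(-137) = -20 - 11234 = -11254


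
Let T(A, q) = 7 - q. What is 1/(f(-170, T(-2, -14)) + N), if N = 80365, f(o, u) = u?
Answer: 1/80386 ≈ 1.2440e-5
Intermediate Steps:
1/(f(-170, T(-2, -14)) + N) = 1/((7 - 1*(-14)) + 80365) = 1/((7 + 14) + 80365) = 1/(21 + 80365) = 1/80386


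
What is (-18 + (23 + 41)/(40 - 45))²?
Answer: 23716/25 ≈ 948.64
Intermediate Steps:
(-18 + (23 + 41)/(40 - 45))² = (-18 + 64/(-5))² = (-18 + 64*(-⅕))² = (-18 - 64/5)² = (-154/5)² = 23716/25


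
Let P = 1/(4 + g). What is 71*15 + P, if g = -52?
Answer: 51119/48 ≈ 1065.0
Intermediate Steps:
P = -1/48 (P = 1/(4 - 52) = 1/(-48) = -1/48 ≈ -0.020833)
71*15 + P = 71*15 - 1/48 = 1065 - 1/48 = 51119/48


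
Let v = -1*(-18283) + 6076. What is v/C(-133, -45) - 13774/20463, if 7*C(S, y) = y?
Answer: -1163275783/306945 ≈ -3789.9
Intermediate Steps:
C(S, y) = y/7
v = 24359 (v = 18283 + 6076 = 24359)
v/C(-133, -45) - 13774/20463 = 24359/(((⅐)*(-45))) - 13774/20463 = 24359/(-45/7) - 13774*1/20463 = 24359*(-7/45) - 13774/20463 = -170513/45 - 13774/20463 = -1163275783/306945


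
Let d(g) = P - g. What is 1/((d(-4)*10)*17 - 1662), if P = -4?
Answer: -1/1662 ≈ -0.00060168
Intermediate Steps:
d(g) = -4 - g
1/((d(-4)*10)*17 - 1662) = 1/(((-4 - 1*(-4))*10)*17 - 1662) = 1/(((-4 + 4)*10)*17 - 1662) = 1/((0*10)*17 - 1662) = 1/(0*17 - 1662) = 1/(0 - 1662) = 1/(-1662) = -1/1662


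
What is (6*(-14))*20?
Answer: -1680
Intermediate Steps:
(6*(-14))*20 = -84*20 = -1680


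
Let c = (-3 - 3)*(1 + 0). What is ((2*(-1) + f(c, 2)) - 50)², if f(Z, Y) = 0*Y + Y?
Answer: 2500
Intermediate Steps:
c = -6 (c = -6*1 = -6)
f(Z, Y) = Y (f(Z, Y) = 0 + Y = Y)
((2*(-1) + f(c, 2)) - 50)² = ((2*(-1) + 2) - 50)² = ((-2 + 2) - 50)² = (0 - 50)² = (-50)² = 2500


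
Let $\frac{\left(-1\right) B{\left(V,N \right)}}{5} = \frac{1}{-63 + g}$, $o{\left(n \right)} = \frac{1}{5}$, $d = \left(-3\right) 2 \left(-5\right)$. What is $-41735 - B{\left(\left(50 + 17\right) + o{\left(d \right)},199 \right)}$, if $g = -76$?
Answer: $- \frac{5801170}{139} \approx -41735.0$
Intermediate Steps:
$d = 30$ ($d = \left(-6\right) \left(-5\right) = 30$)
$o{\left(n \right)} = \frac{1}{5}$
$B{\left(V,N \right)} = \frac{5}{139}$ ($B{\left(V,N \right)} = - \frac{5}{-63 - 76} = - \frac{5}{-139} = \left(-5\right) \left(- \frac{1}{139}\right) = \frac{5}{139}$)
$-41735 - B{\left(\left(50 + 17\right) + o{\left(d \right)},199 \right)} = -41735 - \frac{5}{139} = - \frac{5801170}{139}$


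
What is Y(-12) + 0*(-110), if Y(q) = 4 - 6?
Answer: -2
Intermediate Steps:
Y(q) = -2
Y(-12) + 0*(-110) = -2 + 0*(-110) = -2 + 0 = -2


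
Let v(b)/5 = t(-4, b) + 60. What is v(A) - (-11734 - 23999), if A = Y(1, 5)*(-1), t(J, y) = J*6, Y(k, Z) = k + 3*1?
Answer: 35913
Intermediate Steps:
Y(k, Z) = 3 + k (Y(k, Z) = k + 3 = 3 + k)
t(J, y) = 6*J
A = -4 (A = (3 + 1)*(-1) = 4*(-1) = -4)
v(b) = 180 (v(b) = 5*(6*(-4) + 60) = 5*(-24 + 60) = 5*36 = 180)
v(A) - (-11734 - 23999) = 180 - (-11734 - 23999) = 180 - 1*(-35733) = 180 + 35733 = 35913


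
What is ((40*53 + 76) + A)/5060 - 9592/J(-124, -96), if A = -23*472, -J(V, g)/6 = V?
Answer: -343616/23529 ≈ -14.604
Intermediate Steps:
J(V, g) = -6*V
A = -10856
((40*53 + 76) + A)/5060 - 9592/J(-124, -96) = ((40*53 + 76) - 10856)/5060 - 9592/((-6*(-124))) = ((2120 + 76) - 10856)*(1/5060) - 9592/744 = (2196 - 10856)*(1/5060) - 9592*1/744 = -8660*1/5060 - 1199/93 = -433/253 - 1199/93 = -343616/23529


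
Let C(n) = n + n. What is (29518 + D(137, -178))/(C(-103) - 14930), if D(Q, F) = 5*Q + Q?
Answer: -7585/3784 ≈ -2.0045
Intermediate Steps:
C(n) = 2*n
D(Q, F) = 6*Q
(29518 + D(137, -178))/(C(-103) - 14930) = (29518 + 6*137)/(2*(-103) - 14930) = (29518 + 822)/(-206 - 14930) = 30340/(-15136) = 30340*(-1/15136) = -7585/3784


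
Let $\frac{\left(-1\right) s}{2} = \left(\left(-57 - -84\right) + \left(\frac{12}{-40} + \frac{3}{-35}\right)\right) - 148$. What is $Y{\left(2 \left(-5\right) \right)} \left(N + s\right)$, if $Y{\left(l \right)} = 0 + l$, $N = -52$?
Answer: $- \frac{13354}{7} \approx -1907.7$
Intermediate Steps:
$s = \frac{8497}{35}$ ($s = - 2 \left(\left(\left(-57 - -84\right) + \left(\frac{12}{-40} + \frac{3}{-35}\right)\right) - 148\right) = - 2 \left(\left(\left(-57 + 84\right) + \left(12 \left(- \frac{1}{40}\right) + 3 \left(- \frac{1}{35}\right)\right)\right) - 148\right) = - 2 \left(\left(27 - \frac{27}{70}\right) - 148\right) = - 2 \left(\frac{1863}{70} - 148\right) = \left(-2\right) \left(- \frac{8497}{70}\right) = \frac{8497}{35} \approx 242.77$)
$Y{\left(l \right)} = l$
$Y{\left(2 \left(-5\right) \right)} \left(N + s\right) = 2 \left(-5\right) \left(-52 + \frac{8497}{35}\right) = \left(-10\right) \frac{6677}{35} = - \frac{13354}{7}$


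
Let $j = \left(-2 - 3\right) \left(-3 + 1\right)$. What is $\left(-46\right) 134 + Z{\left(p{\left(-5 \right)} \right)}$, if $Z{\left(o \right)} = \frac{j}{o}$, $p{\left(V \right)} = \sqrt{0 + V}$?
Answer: $-6164 - 2 i \sqrt{5} \approx -6164.0 - 4.4721 i$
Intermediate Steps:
$p{\left(V \right)} = \sqrt{V}$
$j = 10$ ($j = \left(-5\right) \left(-2\right) = 10$)
$Z{\left(o \right)} = \frac{10}{o}$
$\left(-46\right) 134 + Z{\left(p{\left(-5 \right)} \right)} = \left(-46\right) 134 + \frac{10}{\sqrt{-5}} = -6164 + \frac{10}{i \sqrt{5}} = -6164 + 10 \left(- \frac{i \sqrt{5}}{5}\right) = -6164 - 2 i \sqrt{5}$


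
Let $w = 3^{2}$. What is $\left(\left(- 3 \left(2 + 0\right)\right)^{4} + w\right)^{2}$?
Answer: $1703025$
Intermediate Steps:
$w = 9$
$\left(\left(- 3 \left(2 + 0\right)\right)^{4} + w\right)^{2} = \left(\left(- 3 \left(2 + 0\right)\right)^{4} + 9\right)^{2} = \left(\left(\left(-3\right) 2\right)^{4} + 9\right)^{2} = \left(\left(-6\right)^{4} + 9\right)^{2} = \left(1296 + 9\right)^{2} = 1305^{2} = 1703025$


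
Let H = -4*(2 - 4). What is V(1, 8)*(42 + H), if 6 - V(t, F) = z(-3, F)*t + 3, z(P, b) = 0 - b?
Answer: 550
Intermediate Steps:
z(P, b) = -b
V(t, F) = 3 + F*t (V(t, F) = 6 - ((-F)*t + 3) = 6 - (-F*t + 3) = 6 - (3 - F*t) = 6 + (-3 + F*t) = 3 + F*t)
H = 8 (H = -4*(-2) = 8)
V(1, 8)*(42 + H) = (3 + 8*1)*(42 + 8) = (3 + 8)*50 = 11*50 = 550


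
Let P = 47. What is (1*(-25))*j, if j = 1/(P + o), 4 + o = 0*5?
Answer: -25/43 ≈ -0.58140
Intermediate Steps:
o = -4 (o = -4 + 0*5 = -4 + 0 = -4)
j = 1/43 (j = 1/(47 - 4) = 1/43 ≈ 0.023256)
(1*(-25))*j = (1*(-25))*(1/43) = -25*1/43 = -25/43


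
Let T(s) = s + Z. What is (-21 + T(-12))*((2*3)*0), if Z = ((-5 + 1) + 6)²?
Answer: 0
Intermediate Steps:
Z = 4 (Z = (-4 + 6)² = 2² = 4)
T(s) = 4 + s (T(s) = s + 4 = 4 + s)
(-21 + T(-12))*((2*3)*0) = (-21 + (4 - 12))*((2*3)*0) = (-21 - 8)*(6*0) = -29*0 = 0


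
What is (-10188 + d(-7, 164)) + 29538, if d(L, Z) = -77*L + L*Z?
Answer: 18741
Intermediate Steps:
(-10188 + d(-7, 164)) + 29538 = (-10188 - 7*(-77 + 164)) + 29538 = (-10188 - 7*87) + 29538 = (-10188 - 609) + 29538 = -10797 + 29538 = 18741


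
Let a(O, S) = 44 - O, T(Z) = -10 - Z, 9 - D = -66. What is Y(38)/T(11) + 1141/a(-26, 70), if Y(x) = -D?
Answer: 1391/70 ≈ 19.871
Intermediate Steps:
D = 75 (D = 9 - 1*(-66) = 9 + 66 = 75)
Y(x) = -75 (Y(x) = -1*75 = -75)
Y(38)/T(11) + 1141/a(-26, 70) = -75/(-10 - 1*11) + 1141/(44 - 1*(-26)) = -75/(-10 - 11) + 1141/(44 + 26) = -75/(-21) + 1141/70 = -75*(-1/21) + 1141*(1/70) = 25/7 + 163/10 = 1391/70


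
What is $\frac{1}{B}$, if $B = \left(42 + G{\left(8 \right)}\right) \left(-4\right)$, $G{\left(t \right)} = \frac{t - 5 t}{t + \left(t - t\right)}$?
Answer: $- \frac{1}{152} \approx -0.0065789$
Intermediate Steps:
$G{\left(t \right)} = -4$ ($G{\left(t \right)} = \frac{\left(-4\right) t}{t + 0} = \frac{\left(-4\right) t}{t} = -4$)
$B = -152$ ($B = \left(42 - 4\right) \left(-4\right) = 38 \left(-4\right) = -152$)
$\frac{1}{B} = \frac{1}{-152} = - \frac{1}{152}$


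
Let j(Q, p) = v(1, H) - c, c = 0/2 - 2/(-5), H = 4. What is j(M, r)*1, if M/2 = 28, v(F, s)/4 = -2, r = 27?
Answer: -42/5 ≈ -8.4000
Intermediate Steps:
c = ⅖ (c = 0*(½) - 2*(-⅕) = 0 + ⅖ = ⅖ ≈ 0.40000)
v(F, s) = -8 (v(F, s) = 4*(-2) = -8)
M = 56 (M = 2*28 = 56)
j(Q, p) = -42/5 (j(Q, p) = -8 - 1*⅖ = -8 - ⅖ = -42/5)
j(M, r)*1 = -42/5*1 = -42/5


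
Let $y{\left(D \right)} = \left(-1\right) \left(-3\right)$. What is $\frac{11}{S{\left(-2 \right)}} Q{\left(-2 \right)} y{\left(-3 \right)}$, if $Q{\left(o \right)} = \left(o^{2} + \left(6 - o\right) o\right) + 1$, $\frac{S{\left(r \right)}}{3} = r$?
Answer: $\frac{121}{2} \approx 60.5$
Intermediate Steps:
$S{\left(r \right)} = 3 r$
$y{\left(D \right)} = 3$
$Q{\left(o \right)} = 1 + o^{2} + o \left(6 - o\right)$ ($Q{\left(o \right)} = \left(o^{2} + o \left(6 - o\right)\right) + 1 = 1 + o^{2} + o \left(6 - o\right)$)
$\frac{11}{S{\left(-2 \right)}} Q{\left(-2 \right)} y{\left(-3 \right)} = \frac{11}{3 \left(-2\right)} \left(1 + 6 \left(-2\right)\right) 3 = \frac{11}{-6} \left(1 - 12\right) 3 = 11 \left(- \frac{1}{6}\right) \left(-11\right) 3 = \left(- \frac{11}{6}\right) \left(-11\right) 3 = \frac{121}{6} \cdot 3 = \frac{121}{2}$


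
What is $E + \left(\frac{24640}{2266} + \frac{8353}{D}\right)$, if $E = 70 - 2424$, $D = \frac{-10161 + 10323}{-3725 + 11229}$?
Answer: $\frac{3208518266}{8343} \approx 3.8458 \cdot 10^{5}$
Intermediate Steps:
$D = \frac{81}{3752}$ ($D = \frac{162}{7504} = 162 \cdot \frac{1}{7504} = \frac{81}{3752} \approx 0.021588$)
$E = -2354$ ($E = 70 - 2424 = -2354$)
$E + \left(\frac{24640}{2266} + \frac{8353}{D}\right) = -2354 + \left(\frac{24640}{2266} + \frac{8353}{\frac{81}{3752}}\right) = -2354 + \left(24640 \cdot \frac{1}{2266} + 8353 \cdot \frac{3752}{81}\right) = -2354 + \left(\frac{1120}{103} + \frac{31340456}{81}\right) = -2354 + \frac{3228157688}{8343} = \frac{3208518266}{8343}$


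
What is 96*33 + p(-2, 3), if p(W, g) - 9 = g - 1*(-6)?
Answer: 3186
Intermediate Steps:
p(W, g) = 15 + g (p(W, g) = 9 + (g - 1*(-6)) = 9 + (g + 6) = 9 + (6 + g) = 15 + g)
96*33 + p(-2, 3) = 96*33 + (15 + 3) = 3168 + 18 = 3186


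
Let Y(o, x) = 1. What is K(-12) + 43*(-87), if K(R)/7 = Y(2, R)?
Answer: -3734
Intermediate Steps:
K(R) = 7 (K(R) = 7*1 = 7)
K(-12) + 43*(-87) = 7 + 43*(-87) = 7 - 3741 = -3734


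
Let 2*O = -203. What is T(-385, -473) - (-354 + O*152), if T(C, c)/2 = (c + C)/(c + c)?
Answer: 678704/43 ≈ 15784.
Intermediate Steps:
O = -203/2 (O = (½)*(-203) = -203/2 ≈ -101.50)
T(C, c) = (C + c)/c (T(C, c) = 2*((c + C)/(c + c)) = 2*((C + c)/((2*c))) = 2*((C + c)*(1/(2*c))) = 2*((C + c)/(2*c)) = (C + c)/c)
T(-385, -473) - (-354 + O*152) = (-385 - 473)/(-473) - (-354 - 203/2*152) = -1/473*(-858) - (-354 - 15428) = 78/43 - 1*(-15782) = 78/43 + 15782 = 678704/43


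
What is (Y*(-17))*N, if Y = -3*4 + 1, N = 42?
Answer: 7854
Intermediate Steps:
Y = -11 (Y = -12 + 1 = -11)
(Y*(-17))*N = -11*(-17)*42 = 187*42 = 7854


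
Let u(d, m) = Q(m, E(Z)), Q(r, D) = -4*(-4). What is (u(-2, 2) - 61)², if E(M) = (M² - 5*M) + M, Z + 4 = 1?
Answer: 2025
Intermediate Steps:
Z = -3 (Z = -4 + 1 = -3)
E(M) = M² - 4*M
Q(r, D) = 16
u(d, m) = 16
(u(-2, 2) - 61)² = (16 - 61)² = (-45)² = 2025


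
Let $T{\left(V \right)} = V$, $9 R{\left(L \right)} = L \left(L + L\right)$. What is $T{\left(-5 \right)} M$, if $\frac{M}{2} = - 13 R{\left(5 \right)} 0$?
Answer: $0$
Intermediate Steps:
$R{\left(L \right)} = \frac{2 L^{2}}{9}$ ($R{\left(L \right)} = \frac{L \left(L + L\right)}{9} = \frac{L 2 L}{9} = \frac{2 L^{2}}{9}$)
$M = 0$ ($M = 2 - 13 \frac{2 \cdot 5^{2}}{9} \cdot 0 = 2 - 13 \cdot \frac{2}{9} \cdot 25 \cdot 0 = 2 \left(-13\right) \frac{50}{9} \cdot 0 = 2 \left(\left(- \frac{650}{9}\right) 0\right) = 2 \cdot 0 = 0$)
$T{\left(-5 \right)} M = \left(-5\right) 0 = 0$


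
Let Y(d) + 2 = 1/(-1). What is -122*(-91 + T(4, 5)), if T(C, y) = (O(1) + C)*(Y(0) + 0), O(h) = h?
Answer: 12932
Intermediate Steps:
Y(d) = -3 (Y(d) = -2 + 1/(-1) = -2 - 1 = -3)
T(C, y) = -3 - 3*C (T(C, y) = (1 + C)*(-3 + 0) = (1 + C)*(-3) = -3 - 3*C)
-122*(-91 + T(4, 5)) = -122*(-91 + (-3 - 3*4)) = -122*(-91 + (-3 - 12)) = -122*(-91 - 15) = -122*(-106) = 12932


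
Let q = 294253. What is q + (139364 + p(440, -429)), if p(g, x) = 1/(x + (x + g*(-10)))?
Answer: 2279958185/5258 ≈ 4.3362e+5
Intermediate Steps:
p(g, x) = 1/(-10*g + 2*x) (p(g, x) = 1/(x + (x - 10*g)) = 1/(-10*g + 2*x))
q + (139364 + p(440, -429)) = 294253 + (139364 + 1/(2*(-429 - 5*440))) = 294253 + (139364 + 1/(2*(-429 - 2200))) = 294253 + (139364 + (½)/(-2629)) = 294253 + (139364 + (½)*(-1/2629)) = 294253 + (139364 - 1/5258) = 294253 + 732775911/5258 = 2279958185/5258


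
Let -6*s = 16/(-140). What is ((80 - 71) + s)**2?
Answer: 896809/11025 ≈ 81.343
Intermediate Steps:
s = 2/105 (s = -8/(3*(-140)) = -8*(-1)/(3*140) = -1/6*(-4/35) = 2/105 ≈ 0.019048)
((80 - 71) + s)**2 = ((80 - 71) + 2/105)**2 = (9 + 2/105)**2 = (947/105)**2 = 896809/11025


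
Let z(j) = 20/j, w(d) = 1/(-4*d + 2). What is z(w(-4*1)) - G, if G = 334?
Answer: 26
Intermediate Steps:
w(d) = 1/(2 - 4*d)
z(w(-4*1)) - G = 20/((-1/(-2 + 4*(-4*1)))) - 1*334 = 20/((-1/(-2 + 4*(-4)))) - 334 = 20/((-1/(-2 - 16))) - 334 = 20/((-1/(-18))) - 334 = 20/((-1*(-1/18))) - 334 = 20/(1/18) - 334 = 20*18 - 334 = 360 - 334 = 26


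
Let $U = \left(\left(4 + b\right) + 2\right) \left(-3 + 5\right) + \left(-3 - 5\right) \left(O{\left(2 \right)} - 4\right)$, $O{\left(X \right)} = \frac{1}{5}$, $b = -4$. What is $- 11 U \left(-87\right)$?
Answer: $\frac{164604}{5} \approx 32921.0$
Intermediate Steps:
$O{\left(X \right)} = \frac{1}{5}$
$U = \frac{172}{5}$ ($U = \left(\left(4 - 4\right) + 2\right) \left(-3 + 5\right) + \left(-3 - 5\right) \left(\frac{1}{5} - 4\right) = \left(0 + 2\right) 2 - - \frac{152}{5} = 2 \cdot 2 + \frac{152}{5} = 4 + \frac{152}{5} = \frac{172}{5} \approx 34.4$)
$- 11 U \left(-87\right) = \left(-11\right) \frac{172}{5} \left(-87\right) = \left(- \frac{1892}{5}\right) \left(-87\right) = \frac{164604}{5}$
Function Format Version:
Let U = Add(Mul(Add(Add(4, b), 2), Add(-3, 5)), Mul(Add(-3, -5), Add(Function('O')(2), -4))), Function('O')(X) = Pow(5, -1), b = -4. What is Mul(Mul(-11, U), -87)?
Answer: Rational(164604, 5) ≈ 32921.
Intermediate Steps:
Function('O')(X) = Rational(1, 5)
U = Rational(172, 5) (U = Add(Mul(Add(Add(4, -4), 2), Add(-3, 5)), Mul(Add(-3, -5), Add(Rational(1, 5), -4))) = Add(Mul(Add(0, 2), 2), Mul(-8, Rational(-19, 5))) = Add(Mul(2, 2), Rational(152, 5)) = Add(4, Rational(152, 5)) = Rational(172, 5) ≈ 34.400)
Mul(Mul(-11, U), -87) = Mul(Mul(-11, Rational(172, 5)), -87) = Mul(Rational(-1892, 5), -87) = Rational(164604, 5)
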